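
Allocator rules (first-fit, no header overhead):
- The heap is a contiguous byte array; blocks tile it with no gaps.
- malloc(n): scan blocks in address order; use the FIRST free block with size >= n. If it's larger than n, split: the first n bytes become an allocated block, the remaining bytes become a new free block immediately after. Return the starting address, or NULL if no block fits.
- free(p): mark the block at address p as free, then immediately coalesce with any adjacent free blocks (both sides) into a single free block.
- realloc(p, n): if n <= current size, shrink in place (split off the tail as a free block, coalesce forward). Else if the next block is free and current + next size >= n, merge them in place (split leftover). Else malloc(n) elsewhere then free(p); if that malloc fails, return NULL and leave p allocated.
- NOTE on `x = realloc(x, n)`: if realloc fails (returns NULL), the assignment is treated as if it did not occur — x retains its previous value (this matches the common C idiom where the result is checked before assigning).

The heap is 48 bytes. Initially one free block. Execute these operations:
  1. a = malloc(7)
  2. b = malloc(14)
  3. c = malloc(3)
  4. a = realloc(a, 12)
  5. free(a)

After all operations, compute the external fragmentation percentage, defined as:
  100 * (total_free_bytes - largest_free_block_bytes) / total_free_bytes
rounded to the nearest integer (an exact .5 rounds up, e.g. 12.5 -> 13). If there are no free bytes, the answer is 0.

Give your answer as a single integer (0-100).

Op 1: a = malloc(7) -> a = 0; heap: [0-6 ALLOC][7-47 FREE]
Op 2: b = malloc(14) -> b = 7; heap: [0-6 ALLOC][7-20 ALLOC][21-47 FREE]
Op 3: c = malloc(3) -> c = 21; heap: [0-6 ALLOC][7-20 ALLOC][21-23 ALLOC][24-47 FREE]
Op 4: a = realloc(a, 12) -> a = 24; heap: [0-6 FREE][7-20 ALLOC][21-23 ALLOC][24-35 ALLOC][36-47 FREE]
Op 5: free(a) -> (freed a); heap: [0-6 FREE][7-20 ALLOC][21-23 ALLOC][24-47 FREE]
Free blocks: [7 24] total_free=31 largest=24 -> 100*(31-24)/31 = 700/31 ≈ 22.581 -> rounds to 23

Answer: 23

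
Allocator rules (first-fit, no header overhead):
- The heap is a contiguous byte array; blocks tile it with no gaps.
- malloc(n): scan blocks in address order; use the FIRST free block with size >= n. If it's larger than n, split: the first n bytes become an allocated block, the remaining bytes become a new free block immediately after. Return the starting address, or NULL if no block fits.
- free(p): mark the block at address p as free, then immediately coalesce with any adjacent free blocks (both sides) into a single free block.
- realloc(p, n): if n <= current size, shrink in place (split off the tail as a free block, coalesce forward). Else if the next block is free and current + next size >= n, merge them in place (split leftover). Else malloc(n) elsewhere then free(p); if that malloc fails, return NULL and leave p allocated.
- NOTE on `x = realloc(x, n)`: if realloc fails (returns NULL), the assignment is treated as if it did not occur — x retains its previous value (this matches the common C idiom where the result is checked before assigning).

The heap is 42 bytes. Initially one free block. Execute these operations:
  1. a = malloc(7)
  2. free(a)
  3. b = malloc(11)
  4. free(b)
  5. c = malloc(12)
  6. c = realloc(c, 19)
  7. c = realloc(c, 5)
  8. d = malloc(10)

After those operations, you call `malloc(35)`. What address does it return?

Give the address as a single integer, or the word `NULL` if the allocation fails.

Op 1: a = malloc(7) -> a = 0; heap: [0-6 ALLOC][7-41 FREE]
Op 2: free(a) -> (freed a); heap: [0-41 FREE]
Op 3: b = malloc(11) -> b = 0; heap: [0-10 ALLOC][11-41 FREE]
Op 4: free(b) -> (freed b); heap: [0-41 FREE]
Op 5: c = malloc(12) -> c = 0; heap: [0-11 ALLOC][12-41 FREE]
Op 6: c = realloc(c, 19) -> c = 0; heap: [0-18 ALLOC][19-41 FREE]
Op 7: c = realloc(c, 5) -> c = 0; heap: [0-4 ALLOC][5-41 FREE]
Op 8: d = malloc(10) -> d = 5; heap: [0-4 ALLOC][5-14 ALLOC][15-41 FREE]
malloc(35): first-fit scan over [0-4 ALLOC][5-14 ALLOC][15-41 FREE] -> NULL

Answer: NULL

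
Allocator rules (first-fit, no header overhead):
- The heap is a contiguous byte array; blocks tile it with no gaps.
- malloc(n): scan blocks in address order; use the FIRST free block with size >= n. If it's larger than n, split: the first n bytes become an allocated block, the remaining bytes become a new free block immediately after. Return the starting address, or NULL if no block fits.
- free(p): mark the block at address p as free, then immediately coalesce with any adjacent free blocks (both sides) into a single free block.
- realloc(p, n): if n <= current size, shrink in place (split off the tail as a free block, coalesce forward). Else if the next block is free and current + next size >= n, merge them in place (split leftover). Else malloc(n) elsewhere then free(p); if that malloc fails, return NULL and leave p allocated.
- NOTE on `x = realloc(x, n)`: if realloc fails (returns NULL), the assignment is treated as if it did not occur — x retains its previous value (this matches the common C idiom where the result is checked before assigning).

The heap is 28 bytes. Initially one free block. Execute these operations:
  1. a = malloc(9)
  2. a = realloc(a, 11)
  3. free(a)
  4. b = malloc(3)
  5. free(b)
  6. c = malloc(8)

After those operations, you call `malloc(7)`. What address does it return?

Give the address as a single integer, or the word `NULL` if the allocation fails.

Answer: 8

Derivation:
Op 1: a = malloc(9) -> a = 0; heap: [0-8 ALLOC][9-27 FREE]
Op 2: a = realloc(a, 11) -> a = 0; heap: [0-10 ALLOC][11-27 FREE]
Op 3: free(a) -> (freed a); heap: [0-27 FREE]
Op 4: b = malloc(3) -> b = 0; heap: [0-2 ALLOC][3-27 FREE]
Op 5: free(b) -> (freed b); heap: [0-27 FREE]
Op 6: c = malloc(8) -> c = 0; heap: [0-7 ALLOC][8-27 FREE]
malloc(7): first-fit scan over [0-7 ALLOC][8-27 FREE] -> 8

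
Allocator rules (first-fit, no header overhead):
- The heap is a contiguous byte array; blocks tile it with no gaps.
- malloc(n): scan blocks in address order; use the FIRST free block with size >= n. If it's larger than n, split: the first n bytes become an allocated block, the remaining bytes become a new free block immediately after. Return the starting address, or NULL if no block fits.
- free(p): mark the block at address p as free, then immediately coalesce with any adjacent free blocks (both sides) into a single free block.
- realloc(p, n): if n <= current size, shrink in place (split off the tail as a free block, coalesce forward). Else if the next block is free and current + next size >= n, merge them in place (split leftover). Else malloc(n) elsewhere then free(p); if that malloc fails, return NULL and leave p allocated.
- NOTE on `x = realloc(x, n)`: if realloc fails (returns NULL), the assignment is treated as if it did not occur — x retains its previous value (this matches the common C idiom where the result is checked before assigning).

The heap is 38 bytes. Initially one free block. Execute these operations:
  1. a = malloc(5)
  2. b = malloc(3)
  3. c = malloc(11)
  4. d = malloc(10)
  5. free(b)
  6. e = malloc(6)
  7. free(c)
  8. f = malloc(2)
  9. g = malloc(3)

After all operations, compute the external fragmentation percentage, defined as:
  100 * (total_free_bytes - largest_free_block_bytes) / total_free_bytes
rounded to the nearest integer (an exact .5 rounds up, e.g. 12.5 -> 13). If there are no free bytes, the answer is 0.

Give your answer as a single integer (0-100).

Answer: 25

Derivation:
Op 1: a = malloc(5) -> a = 0; heap: [0-4 ALLOC][5-37 FREE]
Op 2: b = malloc(3) -> b = 5; heap: [0-4 ALLOC][5-7 ALLOC][8-37 FREE]
Op 3: c = malloc(11) -> c = 8; heap: [0-4 ALLOC][5-7 ALLOC][8-18 ALLOC][19-37 FREE]
Op 4: d = malloc(10) -> d = 19; heap: [0-4 ALLOC][5-7 ALLOC][8-18 ALLOC][19-28 ALLOC][29-37 FREE]
Op 5: free(b) -> (freed b); heap: [0-4 ALLOC][5-7 FREE][8-18 ALLOC][19-28 ALLOC][29-37 FREE]
Op 6: e = malloc(6) -> e = 29; heap: [0-4 ALLOC][5-7 FREE][8-18 ALLOC][19-28 ALLOC][29-34 ALLOC][35-37 FREE]
Op 7: free(c) -> (freed c); heap: [0-4 ALLOC][5-18 FREE][19-28 ALLOC][29-34 ALLOC][35-37 FREE]
Op 8: f = malloc(2) -> f = 5; heap: [0-4 ALLOC][5-6 ALLOC][7-18 FREE][19-28 ALLOC][29-34 ALLOC][35-37 FREE]
Op 9: g = malloc(3) -> g = 7; heap: [0-4 ALLOC][5-6 ALLOC][7-9 ALLOC][10-18 FREE][19-28 ALLOC][29-34 ALLOC][35-37 FREE]
Free blocks: [9 3] total_free=12 largest=9 -> 100*(12-9)/12 = 300/12 = 25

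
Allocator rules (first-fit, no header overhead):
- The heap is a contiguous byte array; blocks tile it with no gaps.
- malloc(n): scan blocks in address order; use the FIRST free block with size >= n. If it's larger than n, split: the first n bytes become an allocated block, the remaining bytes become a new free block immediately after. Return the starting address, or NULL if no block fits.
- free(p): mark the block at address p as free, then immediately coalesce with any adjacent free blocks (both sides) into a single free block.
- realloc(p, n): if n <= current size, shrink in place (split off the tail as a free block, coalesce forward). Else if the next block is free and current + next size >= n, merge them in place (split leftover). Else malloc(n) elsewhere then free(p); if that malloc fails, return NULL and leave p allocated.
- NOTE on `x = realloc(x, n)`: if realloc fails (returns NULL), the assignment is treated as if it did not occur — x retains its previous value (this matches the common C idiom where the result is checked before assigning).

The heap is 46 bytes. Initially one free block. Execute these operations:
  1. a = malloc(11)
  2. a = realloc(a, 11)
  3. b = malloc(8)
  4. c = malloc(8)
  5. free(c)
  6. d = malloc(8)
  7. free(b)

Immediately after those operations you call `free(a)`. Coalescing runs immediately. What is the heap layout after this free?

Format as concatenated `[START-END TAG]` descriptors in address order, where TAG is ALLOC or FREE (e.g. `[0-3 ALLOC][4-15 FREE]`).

Answer: [0-18 FREE][19-26 ALLOC][27-45 FREE]

Derivation:
Op 1: a = malloc(11) -> a = 0; heap: [0-10 ALLOC][11-45 FREE]
Op 2: a = realloc(a, 11) -> a = 0; heap: [0-10 ALLOC][11-45 FREE]
Op 3: b = malloc(8) -> b = 11; heap: [0-10 ALLOC][11-18 ALLOC][19-45 FREE]
Op 4: c = malloc(8) -> c = 19; heap: [0-10 ALLOC][11-18 ALLOC][19-26 ALLOC][27-45 FREE]
Op 5: free(c) -> (freed c); heap: [0-10 ALLOC][11-18 ALLOC][19-45 FREE]
Op 6: d = malloc(8) -> d = 19; heap: [0-10 ALLOC][11-18 ALLOC][19-26 ALLOC][27-45 FREE]
Op 7: free(b) -> (freed b); heap: [0-10 ALLOC][11-18 FREE][19-26 ALLOC][27-45 FREE]
free(a): a = 0 -> block [0-10 ALLOC]; mark free, coalesce with adjacent free neighbors -> [0-18 FREE][19-26 ALLOC][27-45 FREE]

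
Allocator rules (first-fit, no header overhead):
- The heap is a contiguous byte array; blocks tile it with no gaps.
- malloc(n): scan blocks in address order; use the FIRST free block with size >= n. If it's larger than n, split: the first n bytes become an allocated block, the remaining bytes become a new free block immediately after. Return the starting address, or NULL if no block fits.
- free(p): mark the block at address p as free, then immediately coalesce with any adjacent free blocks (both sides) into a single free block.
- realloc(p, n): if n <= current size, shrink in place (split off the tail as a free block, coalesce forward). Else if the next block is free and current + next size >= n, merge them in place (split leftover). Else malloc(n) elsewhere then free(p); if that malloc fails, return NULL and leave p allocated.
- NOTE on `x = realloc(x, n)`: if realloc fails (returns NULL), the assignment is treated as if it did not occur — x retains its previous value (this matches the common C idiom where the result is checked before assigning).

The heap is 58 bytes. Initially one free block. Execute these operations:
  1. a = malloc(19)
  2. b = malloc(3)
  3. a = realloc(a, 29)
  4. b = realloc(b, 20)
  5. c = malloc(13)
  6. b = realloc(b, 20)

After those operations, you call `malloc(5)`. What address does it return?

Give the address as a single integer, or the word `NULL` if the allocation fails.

Op 1: a = malloc(19) -> a = 0; heap: [0-18 ALLOC][19-57 FREE]
Op 2: b = malloc(3) -> b = 19; heap: [0-18 ALLOC][19-21 ALLOC][22-57 FREE]
Op 3: a = realloc(a, 29) -> a = 22; heap: [0-18 FREE][19-21 ALLOC][22-50 ALLOC][51-57 FREE]
Op 4: b = realloc(b, 20) -> NULL (b unchanged); heap: [0-18 FREE][19-21 ALLOC][22-50 ALLOC][51-57 FREE]
Op 5: c = malloc(13) -> c = 0; heap: [0-12 ALLOC][13-18 FREE][19-21 ALLOC][22-50 ALLOC][51-57 FREE]
Op 6: b = realloc(b, 20) -> NULL (b unchanged); heap: [0-12 ALLOC][13-18 FREE][19-21 ALLOC][22-50 ALLOC][51-57 FREE]
malloc(5): first-fit scan over [0-12 ALLOC][13-18 FREE][19-21 ALLOC][22-50 ALLOC][51-57 FREE] -> 13

Answer: 13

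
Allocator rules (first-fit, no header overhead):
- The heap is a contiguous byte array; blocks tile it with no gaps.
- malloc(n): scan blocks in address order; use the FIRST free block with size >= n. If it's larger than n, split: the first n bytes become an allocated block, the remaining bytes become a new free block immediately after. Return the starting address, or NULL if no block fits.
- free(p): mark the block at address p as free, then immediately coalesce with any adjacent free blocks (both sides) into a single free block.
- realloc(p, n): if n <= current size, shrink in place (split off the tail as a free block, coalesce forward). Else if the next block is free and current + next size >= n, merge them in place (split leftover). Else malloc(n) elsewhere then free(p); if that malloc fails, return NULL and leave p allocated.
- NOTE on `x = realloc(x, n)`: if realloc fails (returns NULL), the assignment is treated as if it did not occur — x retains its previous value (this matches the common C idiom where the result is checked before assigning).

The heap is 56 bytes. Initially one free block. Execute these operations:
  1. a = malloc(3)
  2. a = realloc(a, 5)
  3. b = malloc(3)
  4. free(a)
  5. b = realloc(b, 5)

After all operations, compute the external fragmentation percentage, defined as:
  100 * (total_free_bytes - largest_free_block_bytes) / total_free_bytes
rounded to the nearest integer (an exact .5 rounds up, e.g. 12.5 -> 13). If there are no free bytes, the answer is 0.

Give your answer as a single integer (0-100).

Answer: 10

Derivation:
Op 1: a = malloc(3) -> a = 0; heap: [0-2 ALLOC][3-55 FREE]
Op 2: a = realloc(a, 5) -> a = 0; heap: [0-4 ALLOC][5-55 FREE]
Op 3: b = malloc(3) -> b = 5; heap: [0-4 ALLOC][5-7 ALLOC][8-55 FREE]
Op 4: free(a) -> (freed a); heap: [0-4 FREE][5-7 ALLOC][8-55 FREE]
Op 5: b = realloc(b, 5) -> b = 5; heap: [0-4 FREE][5-9 ALLOC][10-55 FREE]
Free blocks: [5 46] total_free=51 largest=46 -> 100*(51-46)/51 = 500/51 ≈ 9.804 -> rounds to 10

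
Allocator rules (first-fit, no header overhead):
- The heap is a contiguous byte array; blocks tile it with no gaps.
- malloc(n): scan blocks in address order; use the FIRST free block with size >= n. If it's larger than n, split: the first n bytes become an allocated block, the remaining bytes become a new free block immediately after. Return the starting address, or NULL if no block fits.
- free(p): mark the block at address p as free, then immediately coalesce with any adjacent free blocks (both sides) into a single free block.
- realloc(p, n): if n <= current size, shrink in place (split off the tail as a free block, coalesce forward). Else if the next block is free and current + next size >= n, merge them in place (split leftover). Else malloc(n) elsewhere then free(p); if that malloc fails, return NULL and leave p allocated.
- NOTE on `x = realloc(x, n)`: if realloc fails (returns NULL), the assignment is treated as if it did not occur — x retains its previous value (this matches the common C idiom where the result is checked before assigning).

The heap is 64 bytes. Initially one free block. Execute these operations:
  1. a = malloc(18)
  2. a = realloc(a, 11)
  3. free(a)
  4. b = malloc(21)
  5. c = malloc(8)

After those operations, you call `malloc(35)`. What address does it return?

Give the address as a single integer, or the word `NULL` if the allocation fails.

Op 1: a = malloc(18) -> a = 0; heap: [0-17 ALLOC][18-63 FREE]
Op 2: a = realloc(a, 11) -> a = 0; heap: [0-10 ALLOC][11-63 FREE]
Op 3: free(a) -> (freed a); heap: [0-63 FREE]
Op 4: b = malloc(21) -> b = 0; heap: [0-20 ALLOC][21-63 FREE]
Op 5: c = malloc(8) -> c = 21; heap: [0-20 ALLOC][21-28 ALLOC][29-63 FREE]
malloc(35): first-fit scan over [0-20 ALLOC][21-28 ALLOC][29-63 FREE] -> 29

Answer: 29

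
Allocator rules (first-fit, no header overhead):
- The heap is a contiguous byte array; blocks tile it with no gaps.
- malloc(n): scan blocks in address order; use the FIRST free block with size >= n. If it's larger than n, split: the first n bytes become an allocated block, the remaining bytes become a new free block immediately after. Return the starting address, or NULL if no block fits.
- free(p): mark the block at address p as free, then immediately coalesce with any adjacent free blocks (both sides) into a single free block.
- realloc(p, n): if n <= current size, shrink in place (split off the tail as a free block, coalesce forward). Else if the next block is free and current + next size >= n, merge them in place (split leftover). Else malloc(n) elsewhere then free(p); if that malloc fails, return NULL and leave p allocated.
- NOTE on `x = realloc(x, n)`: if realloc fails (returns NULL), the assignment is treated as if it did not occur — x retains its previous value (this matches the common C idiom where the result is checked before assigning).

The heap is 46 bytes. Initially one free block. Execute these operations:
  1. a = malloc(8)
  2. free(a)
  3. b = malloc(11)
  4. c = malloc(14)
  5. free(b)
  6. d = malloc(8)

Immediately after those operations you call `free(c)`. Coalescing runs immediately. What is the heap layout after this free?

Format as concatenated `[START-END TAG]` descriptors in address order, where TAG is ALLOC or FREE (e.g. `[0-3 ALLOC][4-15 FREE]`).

Op 1: a = malloc(8) -> a = 0; heap: [0-7 ALLOC][8-45 FREE]
Op 2: free(a) -> (freed a); heap: [0-45 FREE]
Op 3: b = malloc(11) -> b = 0; heap: [0-10 ALLOC][11-45 FREE]
Op 4: c = malloc(14) -> c = 11; heap: [0-10 ALLOC][11-24 ALLOC][25-45 FREE]
Op 5: free(b) -> (freed b); heap: [0-10 FREE][11-24 ALLOC][25-45 FREE]
Op 6: d = malloc(8) -> d = 0; heap: [0-7 ALLOC][8-10 FREE][11-24 ALLOC][25-45 FREE]
free(c): c = 11 -> block [11-24 ALLOC]; mark free, coalesce with adjacent free neighbors -> [0-7 ALLOC][8-45 FREE]

Answer: [0-7 ALLOC][8-45 FREE]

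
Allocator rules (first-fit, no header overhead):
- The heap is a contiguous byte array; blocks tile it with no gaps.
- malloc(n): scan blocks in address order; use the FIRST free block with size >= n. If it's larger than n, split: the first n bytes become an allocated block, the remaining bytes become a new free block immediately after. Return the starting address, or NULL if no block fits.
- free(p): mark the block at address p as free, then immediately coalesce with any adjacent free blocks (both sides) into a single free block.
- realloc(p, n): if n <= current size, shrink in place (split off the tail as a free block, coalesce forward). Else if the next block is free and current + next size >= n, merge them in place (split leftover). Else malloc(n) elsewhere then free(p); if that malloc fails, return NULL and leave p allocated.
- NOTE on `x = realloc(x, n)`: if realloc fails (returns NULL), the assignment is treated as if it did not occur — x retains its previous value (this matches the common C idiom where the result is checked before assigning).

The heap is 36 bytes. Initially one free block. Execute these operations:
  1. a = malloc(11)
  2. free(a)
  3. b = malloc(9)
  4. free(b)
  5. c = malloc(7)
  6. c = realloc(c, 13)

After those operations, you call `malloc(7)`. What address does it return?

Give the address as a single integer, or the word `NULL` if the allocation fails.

Answer: 13

Derivation:
Op 1: a = malloc(11) -> a = 0; heap: [0-10 ALLOC][11-35 FREE]
Op 2: free(a) -> (freed a); heap: [0-35 FREE]
Op 3: b = malloc(9) -> b = 0; heap: [0-8 ALLOC][9-35 FREE]
Op 4: free(b) -> (freed b); heap: [0-35 FREE]
Op 5: c = malloc(7) -> c = 0; heap: [0-6 ALLOC][7-35 FREE]
Op 6: c = realloc(c, 13) -> c = 0; heap: [0-12 ALLOC][13-35 FREE]
malloc(7): first-fit scan over [0-12 ALLOC][13-35 FREE] -> 13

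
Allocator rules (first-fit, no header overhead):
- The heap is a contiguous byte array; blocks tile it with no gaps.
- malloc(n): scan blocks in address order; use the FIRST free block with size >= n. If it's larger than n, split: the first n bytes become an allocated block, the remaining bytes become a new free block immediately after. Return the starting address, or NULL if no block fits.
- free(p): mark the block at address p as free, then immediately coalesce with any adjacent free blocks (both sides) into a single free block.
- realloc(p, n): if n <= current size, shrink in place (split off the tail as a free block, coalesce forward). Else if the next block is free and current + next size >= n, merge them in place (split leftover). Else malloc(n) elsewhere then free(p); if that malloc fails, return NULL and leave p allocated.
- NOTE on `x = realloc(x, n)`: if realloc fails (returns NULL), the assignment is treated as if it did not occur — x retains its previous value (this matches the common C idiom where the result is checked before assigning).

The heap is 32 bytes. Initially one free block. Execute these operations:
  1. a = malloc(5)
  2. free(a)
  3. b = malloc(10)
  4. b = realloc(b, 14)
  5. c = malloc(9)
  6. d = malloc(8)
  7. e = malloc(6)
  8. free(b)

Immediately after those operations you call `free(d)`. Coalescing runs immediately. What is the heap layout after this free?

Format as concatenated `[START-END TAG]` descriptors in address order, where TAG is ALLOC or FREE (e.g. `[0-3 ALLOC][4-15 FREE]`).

Op 1: a = malloc(5) -> a = 0; heap: [0-4 ALLOC][5-31 FREE]
Op 2: free(a) -> (freed a); heap: [0-31 FREE]
Op 3: b = malloc(10) -> b = 0; heap: [0-9 ALLOC][10-31 FREE]
Op 4: b = realloc(b, 14) -> b = 0; heap: [0-13 ALLOC][14-31 FREE]
Op 5: c = malloc(9) -> c = 14; heap: [0-13 ALLOC][14-22 ALLOC][23-31 FREE]
Op 6: d = malloc(8) -> d = 23; heap: [0-13 ALLOC][14-22 ALLOC][23-30 ALLOC][31-31 FREE]
Op 7: e = malloc(6) -> e = NULL; heap: [0-13 ALLOC][14-22 ALLOC][23-30 ALLOC][31-31 FREE]
Op 8: free(b) -> (freed b); heap: [0-13 FREE][14-22 ALLOC][23-30 ALLOC][31-31 FREE]
free(d): d = 23 -> block [23-30 ALLOC]; mark free, coalesce with adjacent free neighbors -> [0-13 FREE][14-22 ALLOC][23-31 FREE]

Answer: [0-13 FREE][14-22 ALLOC][23-31 FREE]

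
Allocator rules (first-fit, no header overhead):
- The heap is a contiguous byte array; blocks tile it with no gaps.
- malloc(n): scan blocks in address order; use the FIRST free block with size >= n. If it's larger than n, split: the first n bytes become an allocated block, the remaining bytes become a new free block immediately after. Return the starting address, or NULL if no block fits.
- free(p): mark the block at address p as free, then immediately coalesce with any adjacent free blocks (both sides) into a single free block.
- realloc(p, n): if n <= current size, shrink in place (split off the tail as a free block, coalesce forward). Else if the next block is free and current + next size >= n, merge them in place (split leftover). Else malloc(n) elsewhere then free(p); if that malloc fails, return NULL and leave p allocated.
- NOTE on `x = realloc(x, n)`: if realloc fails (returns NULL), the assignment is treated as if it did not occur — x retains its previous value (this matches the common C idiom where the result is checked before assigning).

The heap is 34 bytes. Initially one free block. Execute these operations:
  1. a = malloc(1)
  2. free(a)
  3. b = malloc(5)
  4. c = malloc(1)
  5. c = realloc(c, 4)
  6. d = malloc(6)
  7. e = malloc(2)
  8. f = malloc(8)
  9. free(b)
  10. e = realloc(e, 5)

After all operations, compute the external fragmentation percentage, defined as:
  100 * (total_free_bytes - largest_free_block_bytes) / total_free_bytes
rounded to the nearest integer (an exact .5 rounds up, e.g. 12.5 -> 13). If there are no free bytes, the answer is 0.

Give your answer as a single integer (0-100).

Answer: 18

Derivation:
Op 1: a = malloc(1) -> a = 0; heap: [0-0 ALLOC][1-33 FREE]
Op 2: free(a) -> (freed a); heap: [0-33 FREE]
Op 3: b = malloc(5) -> b = 0; heap: [0-4 ALLOC][5-33 FREE]
Op 4: c = malloc(1) -> c = 5; heap: [0-4 ALLOC][5-5 ALLOC][6-33 FREE]
Op 5: c = realloc(c, 4) -> c = 5; heap: [0-4 ALLOC][5-8 ALLOC][9-33 FREE]
Op 6: d = malloc(6) -> d = 9; heap: [0-4 ALLOC][5-8 ALLOC][9-14 ALLOC][15-33 FREE]
Op 7: e = malloc(2) -> e = 15; heap: [0-4 ALLOC][5-8 ALLOC][9-14 ALLOC][15-16 ALLOC][17-33 FREE]
Op 8: f = malloc(8) -> f = 17; heap: [0-4 ALLOC][5-8 ALLOC][9-14 ALLOC][15-16 ALLOC][17-24 ALLOC][25-33 FREE]
Op 9: free(b) -> (freed b); heap: [0-4 FREE][5-8 ALLOC][9-14 ALLOC][15-16 ALLOC][17-24 ALLOC][25-33 FREE]
Op 10: e = realloc(e, 5) -> e = 0; heap: [0-4 ALLOC][5-8 ALLOC][9-14 ALLOC][15-16 FREE][17-24 ALLOC][25-33 FREE]
Free blocks: [2 9] total_free=11 largest=9 -> 100*(11-9)/11 = 200/11 ≈ 18.182 -> rounds to 18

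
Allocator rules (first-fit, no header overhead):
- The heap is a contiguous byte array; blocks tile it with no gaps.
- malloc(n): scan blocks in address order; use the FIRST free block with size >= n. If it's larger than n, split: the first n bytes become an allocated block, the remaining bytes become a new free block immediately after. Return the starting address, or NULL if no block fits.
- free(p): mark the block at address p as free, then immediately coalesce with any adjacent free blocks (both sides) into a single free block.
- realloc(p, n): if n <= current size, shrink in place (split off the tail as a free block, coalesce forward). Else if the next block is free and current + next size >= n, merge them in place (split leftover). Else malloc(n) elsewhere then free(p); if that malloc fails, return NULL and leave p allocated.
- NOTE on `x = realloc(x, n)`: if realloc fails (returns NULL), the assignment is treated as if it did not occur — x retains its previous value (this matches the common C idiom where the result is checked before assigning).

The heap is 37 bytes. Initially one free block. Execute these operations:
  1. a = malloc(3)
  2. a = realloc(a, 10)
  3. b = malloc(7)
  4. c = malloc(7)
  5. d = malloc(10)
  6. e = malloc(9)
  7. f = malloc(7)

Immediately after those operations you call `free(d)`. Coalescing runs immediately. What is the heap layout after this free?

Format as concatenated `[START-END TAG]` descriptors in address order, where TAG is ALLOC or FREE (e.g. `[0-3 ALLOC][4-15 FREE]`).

Answer: [0-9 ALLOC][10-16 ALLOC][17-23 ALLOC][24-36 FREE]

Derivation:
Op 1: a = malloc(3) -> a = 0; heap: [0-2 ALLOC][3-36 FREE]
Op 2: a = realloc(a, 10) -> a = 0; heap: [0-9 ALLOC][10-36 FREE]
Op 3: b = malloc(7) -> b = 10; heap: [0-9 ALLOC][10-16 ALLOC][17-36 FREE]
Op 4: c = malloc(7) -> c = 17; heap: [0-9 ALLOC][10-16 ALLOC][17-23 ALLOC][24-36 FREE]
Op 5: d = malloc(10) -> d = 24; heap: [0-9 ALLOC][10-16 ALLOC][17-23 ALLOC][24-33 ALLOC][34-36 FREE]
Op 6: e = malloc(9) -> e = NULL; heap: [0-9 ALLOC][10-16 ALLOC][17-23 ALLOC][24-33 ALLOC][34-36 FREE]
Op 7: f = malloc(7) -> f = NULL; heap: [0-9 ALLOC][10-16 ALLOC][17-23 ALLOC][24-33 ALLOC][34-36 FREE]
free(d): d = 24 -> block [24-33 ALLOC]; mark free, coalesce with adjacent free neighbors -> [0-9 ALLOC][10-16 ALLOC][17-23 ALLOC][24-36 FREE]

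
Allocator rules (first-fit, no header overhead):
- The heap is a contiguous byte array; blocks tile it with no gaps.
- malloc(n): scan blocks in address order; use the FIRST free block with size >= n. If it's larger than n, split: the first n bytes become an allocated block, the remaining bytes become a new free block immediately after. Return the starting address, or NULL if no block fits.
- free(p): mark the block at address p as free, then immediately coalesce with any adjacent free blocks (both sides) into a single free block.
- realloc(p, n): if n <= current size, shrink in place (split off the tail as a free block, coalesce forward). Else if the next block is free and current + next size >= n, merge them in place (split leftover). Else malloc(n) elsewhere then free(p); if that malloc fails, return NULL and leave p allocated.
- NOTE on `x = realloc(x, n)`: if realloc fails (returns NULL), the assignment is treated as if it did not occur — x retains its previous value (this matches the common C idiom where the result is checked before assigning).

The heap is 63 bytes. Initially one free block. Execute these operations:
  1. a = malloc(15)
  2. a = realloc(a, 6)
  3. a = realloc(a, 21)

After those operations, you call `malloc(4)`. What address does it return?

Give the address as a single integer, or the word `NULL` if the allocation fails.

Answer: 21

Derivation:
Op 1: a = malloc(15) -> a = 0; heap: [0-14 ALLOC][15-62 FREE]
Op 2: a = realloc(a, 6) -> a = 0; heap: [0-5 ALLOC][6-62 FREE]
Op 3: a = realloc(a, 21) -> a = 0; heap: [0-20 ALLOC][21-62 FREE]
malloc(4): first-fit scan over [0-20 ALLOC][21-62 FREE] -> 21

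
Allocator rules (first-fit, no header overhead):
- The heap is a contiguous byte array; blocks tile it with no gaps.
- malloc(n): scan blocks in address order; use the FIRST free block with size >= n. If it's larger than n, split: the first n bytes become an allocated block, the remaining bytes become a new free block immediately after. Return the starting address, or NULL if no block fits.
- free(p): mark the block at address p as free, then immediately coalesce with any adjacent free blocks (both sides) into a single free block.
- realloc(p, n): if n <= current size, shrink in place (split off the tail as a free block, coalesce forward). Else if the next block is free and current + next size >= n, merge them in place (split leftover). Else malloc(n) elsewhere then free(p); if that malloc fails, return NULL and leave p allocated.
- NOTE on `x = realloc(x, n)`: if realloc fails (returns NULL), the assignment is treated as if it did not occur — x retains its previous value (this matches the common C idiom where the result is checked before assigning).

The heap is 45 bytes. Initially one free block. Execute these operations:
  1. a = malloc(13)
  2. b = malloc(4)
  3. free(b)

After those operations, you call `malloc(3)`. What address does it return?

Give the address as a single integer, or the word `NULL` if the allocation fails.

Op 1: a = malloc(13) -> a = 0; heap: [0-12 ALLOC][13-44 FREE]
Op 2: b = malloc(4) -> b = 13; heap: [0-12 ALLOC][13-16 ALLOC][17-44 FREE]
Op 3: free(b) -> (freed b); heap: [0-12 ALLOC][13-44 FREE]
malloc(3): first-fit scan over [0-12 ALLOC][13-44 FREE] -> 13

Answer: 13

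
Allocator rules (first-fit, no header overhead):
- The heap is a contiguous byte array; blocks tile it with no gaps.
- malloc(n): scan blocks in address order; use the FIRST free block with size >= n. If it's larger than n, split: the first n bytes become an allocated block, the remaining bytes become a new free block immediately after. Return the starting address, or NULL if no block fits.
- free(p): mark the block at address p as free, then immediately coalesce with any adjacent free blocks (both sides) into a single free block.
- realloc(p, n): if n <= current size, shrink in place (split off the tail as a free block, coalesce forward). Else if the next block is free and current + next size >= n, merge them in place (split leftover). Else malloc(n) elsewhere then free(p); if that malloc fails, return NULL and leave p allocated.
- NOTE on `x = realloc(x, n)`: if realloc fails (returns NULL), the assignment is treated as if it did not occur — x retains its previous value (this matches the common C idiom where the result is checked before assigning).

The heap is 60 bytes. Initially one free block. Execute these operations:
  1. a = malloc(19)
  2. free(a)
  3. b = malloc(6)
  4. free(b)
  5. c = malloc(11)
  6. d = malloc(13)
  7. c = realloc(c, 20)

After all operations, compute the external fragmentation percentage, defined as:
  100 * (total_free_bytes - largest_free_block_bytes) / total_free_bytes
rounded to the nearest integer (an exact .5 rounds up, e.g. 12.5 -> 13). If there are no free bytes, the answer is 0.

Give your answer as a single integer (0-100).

Op 1: a = malloc(19) -> a = 0; heap: [0-18 ALLOC][19-59 FREE]
Op 2: free(a) -> (freed a); heap: [0-59 FREE]
Op 3: b = malloc(6) -> b = 0; heap: [0-5 ALLOC][6-59 FREE]
Op 4: free(b) -> (freed b); heap: [0-59 FREE]
Op 5: c = malloc(11) -> c = 0; heap: [0-10 ALLOC][11-59 FREE]
Op 6: d = malloc(13) -> d = 11; heap: [0-10 ALLOC][11-23 ALLOC][24-59 FREE]
Op 7: c = realloc(c, 20) -> c = 24; heap: [0-10 FREE][11-23 ALLOC][24-43 ALLOC][44-59 FREE]
Free blocks: [11 16] total_free=27 largest=16 -> 100*(27-16)/27 = 1100/27 ≈ 40.741 -> rounds to 41

Answer: 41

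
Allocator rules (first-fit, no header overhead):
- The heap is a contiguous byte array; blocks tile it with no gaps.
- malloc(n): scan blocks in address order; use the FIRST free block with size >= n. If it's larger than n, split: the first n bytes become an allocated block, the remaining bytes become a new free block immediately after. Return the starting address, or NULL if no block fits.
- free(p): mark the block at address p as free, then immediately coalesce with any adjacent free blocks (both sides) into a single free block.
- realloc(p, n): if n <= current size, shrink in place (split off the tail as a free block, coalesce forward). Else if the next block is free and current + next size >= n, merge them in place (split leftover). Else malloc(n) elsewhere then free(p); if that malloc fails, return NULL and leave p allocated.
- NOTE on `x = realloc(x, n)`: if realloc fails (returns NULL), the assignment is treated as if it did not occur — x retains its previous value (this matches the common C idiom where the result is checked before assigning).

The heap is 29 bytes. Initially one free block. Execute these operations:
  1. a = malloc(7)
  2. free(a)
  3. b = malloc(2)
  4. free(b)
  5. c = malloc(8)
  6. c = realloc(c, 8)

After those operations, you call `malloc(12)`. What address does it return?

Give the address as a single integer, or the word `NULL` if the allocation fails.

Op 1: a = malloc(7) -> a = 0; heap: [0-6 ALLOC][7-28 FREE]
Op 2: free(a) -> (freed a); heap: [0-28 FREE]
Op 3: b = malloc(2) -> b = 0; heap: [0-1 ALLOC][2-28 FREE]
Op 4: free(b) -> (freed b); heap: [0-28 FREE]
Op 5: c = malloc(8) -> c = 0; heap: [0-7 ALLOC][8-28 FREE]
Op 6: c = realloc(c, 8) -> c = 0; heap: [0-7 ALLOC][8-28 FREE]
malloc(12): first-fit scan over [0-7 ALLOC][8-28 FREE] -> 8

Answer: 8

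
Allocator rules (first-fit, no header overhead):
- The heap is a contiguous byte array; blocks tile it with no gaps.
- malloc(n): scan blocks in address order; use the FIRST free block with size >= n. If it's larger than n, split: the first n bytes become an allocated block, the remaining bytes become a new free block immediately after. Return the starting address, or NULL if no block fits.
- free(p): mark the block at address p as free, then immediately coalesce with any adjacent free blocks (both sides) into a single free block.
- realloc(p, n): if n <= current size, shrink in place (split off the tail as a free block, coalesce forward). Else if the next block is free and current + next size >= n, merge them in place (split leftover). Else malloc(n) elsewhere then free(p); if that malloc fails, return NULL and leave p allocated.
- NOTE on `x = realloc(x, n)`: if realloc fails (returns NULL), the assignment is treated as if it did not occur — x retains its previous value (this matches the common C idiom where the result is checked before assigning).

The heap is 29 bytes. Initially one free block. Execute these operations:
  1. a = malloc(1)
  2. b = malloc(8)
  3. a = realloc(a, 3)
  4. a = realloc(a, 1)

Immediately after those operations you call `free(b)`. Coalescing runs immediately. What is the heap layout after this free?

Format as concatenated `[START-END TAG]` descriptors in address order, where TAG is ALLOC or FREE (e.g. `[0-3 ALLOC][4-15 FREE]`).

Op 1: a = malloc(1) -> a = 0; heap: [0-0 ALLOC][1-28 FREE]
Op 2: b = malloc(8) -> b = 1; heap: [0-0 ALLOC][1-8 ALLOC][9-28 FREE]
Op 3: a = realloc(a, 3) -> a = 9; heap: [0-0 FREE][1-8 ALLOC][9-11 ALLOC][12-28 FREE]
Op 4: a = realloc(a, 1) -> a = 9; heap: [0-0 FREE][1-8 ALLOC][9-9 ALLOC][10-28 FREE]
free(b): b = 1 -> block [1-8 ALLOC]; mark free, coalesce with adjacent free neighbors -> [0-8 FREE][9-9 ALLOC][10-28 FREE]

Answer: [0-8 FREE][9-9 ALLOC][10-28 FREE]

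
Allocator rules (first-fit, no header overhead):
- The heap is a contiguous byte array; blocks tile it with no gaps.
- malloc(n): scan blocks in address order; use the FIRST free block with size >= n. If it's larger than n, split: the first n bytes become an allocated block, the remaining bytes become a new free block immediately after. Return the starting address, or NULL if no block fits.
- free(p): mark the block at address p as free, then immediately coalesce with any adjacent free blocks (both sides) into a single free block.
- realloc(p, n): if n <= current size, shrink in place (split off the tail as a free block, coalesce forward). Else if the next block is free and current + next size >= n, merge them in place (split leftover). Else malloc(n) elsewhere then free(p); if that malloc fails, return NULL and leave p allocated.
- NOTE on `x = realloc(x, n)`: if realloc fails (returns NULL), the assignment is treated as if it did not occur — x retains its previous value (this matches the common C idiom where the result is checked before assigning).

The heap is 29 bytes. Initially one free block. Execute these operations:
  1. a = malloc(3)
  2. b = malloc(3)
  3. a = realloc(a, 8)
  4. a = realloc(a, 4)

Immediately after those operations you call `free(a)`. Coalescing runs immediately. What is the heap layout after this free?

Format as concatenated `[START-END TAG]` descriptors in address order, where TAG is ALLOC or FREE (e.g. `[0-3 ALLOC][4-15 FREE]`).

Answer: [0-2 FREE][3-5 ALLOC][6-28 FREE]

Derivation:
Op 1: a = malloc(3) -> a = 0; heap: [0-2 ALLOC][3-28 FREE]
Op 2: b = malloc(3) -> b = 3; heap: [0-2 ALLOC][3-5 ALLOC][6-28 FREE]
Op 3: a = realloc(a, 8) -> a = 6; heap: [0-2 FREE][3-5 ALLOC][6-13 ALLOC][14-28 FREE]
Op 4: a = realloc(a, 4) -> a = 6; heap: [0-2 FREE][3-5 ALLOC][6-9 ALLOC][10-28 FREE]
free(a): a = 6 -> block [6-9 ALLOC]; mark free, coalesce with adjacent free neighbors -> [0-2 FREE][3-5 ALLOC][6-28 FREE]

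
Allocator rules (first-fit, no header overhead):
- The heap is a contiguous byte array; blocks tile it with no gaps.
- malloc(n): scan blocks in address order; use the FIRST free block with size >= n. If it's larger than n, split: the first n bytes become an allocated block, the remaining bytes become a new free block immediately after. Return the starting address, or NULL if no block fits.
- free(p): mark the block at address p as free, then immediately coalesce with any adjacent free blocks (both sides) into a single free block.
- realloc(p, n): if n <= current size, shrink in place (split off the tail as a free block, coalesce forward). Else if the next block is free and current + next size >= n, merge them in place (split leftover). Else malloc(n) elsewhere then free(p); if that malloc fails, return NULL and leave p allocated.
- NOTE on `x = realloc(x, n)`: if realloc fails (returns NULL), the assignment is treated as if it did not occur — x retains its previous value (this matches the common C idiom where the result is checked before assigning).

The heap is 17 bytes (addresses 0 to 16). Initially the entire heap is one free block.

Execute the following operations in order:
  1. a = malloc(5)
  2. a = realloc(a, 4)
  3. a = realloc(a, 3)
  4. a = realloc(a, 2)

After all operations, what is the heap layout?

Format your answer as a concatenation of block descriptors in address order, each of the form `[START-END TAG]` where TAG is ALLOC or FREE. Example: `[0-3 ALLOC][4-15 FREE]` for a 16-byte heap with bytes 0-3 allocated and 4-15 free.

Op 1: a = malloc(5) -> a = 0; heap: [0-4 ALLOC][5-16 FREE]
Op 2: a = realloc(a, 4) -> a = 0; heap: [0-3 ALLOC][4-16 FREE]
Op 3: a = realloc(a, 3) -> a = 0; heap: [0-2 ALLOC][3-16 FREE]
Op 4: a = realloc(a, 2) -> a = 0; heap: [0-1 ALLOC][2-16 FREE]

Answer: [0-1 ALLOC][2-16 FREE]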